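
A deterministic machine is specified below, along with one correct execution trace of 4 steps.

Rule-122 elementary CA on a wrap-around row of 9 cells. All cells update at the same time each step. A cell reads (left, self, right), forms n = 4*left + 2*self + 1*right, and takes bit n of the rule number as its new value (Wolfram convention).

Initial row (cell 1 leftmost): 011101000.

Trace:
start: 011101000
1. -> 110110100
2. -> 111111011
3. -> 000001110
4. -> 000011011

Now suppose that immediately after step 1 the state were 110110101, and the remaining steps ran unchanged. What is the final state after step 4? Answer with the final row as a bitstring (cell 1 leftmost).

state after step 1 := 110110101
2. -> 011111011
3. -> 110001111
4. -> 011011000

011011000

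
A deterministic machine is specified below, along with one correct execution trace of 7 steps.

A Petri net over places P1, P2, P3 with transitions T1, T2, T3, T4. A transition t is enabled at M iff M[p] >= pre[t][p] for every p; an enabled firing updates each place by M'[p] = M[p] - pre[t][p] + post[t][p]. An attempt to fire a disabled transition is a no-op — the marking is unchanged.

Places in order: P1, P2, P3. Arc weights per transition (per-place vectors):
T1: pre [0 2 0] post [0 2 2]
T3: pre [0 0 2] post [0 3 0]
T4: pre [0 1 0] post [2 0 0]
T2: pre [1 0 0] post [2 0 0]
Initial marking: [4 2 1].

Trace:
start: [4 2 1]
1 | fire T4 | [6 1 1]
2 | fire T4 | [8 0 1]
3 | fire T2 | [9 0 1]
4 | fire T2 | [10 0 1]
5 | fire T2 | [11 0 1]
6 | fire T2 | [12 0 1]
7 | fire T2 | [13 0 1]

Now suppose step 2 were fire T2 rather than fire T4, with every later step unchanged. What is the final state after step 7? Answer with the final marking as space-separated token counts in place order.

(re-executing from step 2 with the substitution; state before step 2: [6 1 1])
2 | fire T2 | [7 1 1]
3 | fire T2 | [8 1 1]
4 | fire T2 | [9 1 1]
5 | fire T2 | [10 1 1]
6 | fire T2 | [11 1 1]
7 | fire T2 | [12 1 1]

12 1 1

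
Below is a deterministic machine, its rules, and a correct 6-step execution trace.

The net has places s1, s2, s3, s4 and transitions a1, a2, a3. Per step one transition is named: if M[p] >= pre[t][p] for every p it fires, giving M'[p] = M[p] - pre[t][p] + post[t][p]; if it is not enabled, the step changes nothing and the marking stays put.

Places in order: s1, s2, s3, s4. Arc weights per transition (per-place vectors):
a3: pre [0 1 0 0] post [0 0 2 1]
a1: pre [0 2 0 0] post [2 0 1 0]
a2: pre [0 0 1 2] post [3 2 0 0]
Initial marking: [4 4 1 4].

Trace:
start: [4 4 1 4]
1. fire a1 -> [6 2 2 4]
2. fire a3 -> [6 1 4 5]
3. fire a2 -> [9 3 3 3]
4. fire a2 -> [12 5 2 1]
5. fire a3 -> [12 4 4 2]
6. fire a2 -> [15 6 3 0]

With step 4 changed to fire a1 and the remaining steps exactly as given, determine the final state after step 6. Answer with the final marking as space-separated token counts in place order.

(re-executing from step 4 with the substitution; state before step 4: [9 3 3 3])
4. fire a1 -> [11 1 4 3]
5. fire a3 -> [11 0 6 4]
6. fire a2 -> [14 2 5 2]

14 2 5 2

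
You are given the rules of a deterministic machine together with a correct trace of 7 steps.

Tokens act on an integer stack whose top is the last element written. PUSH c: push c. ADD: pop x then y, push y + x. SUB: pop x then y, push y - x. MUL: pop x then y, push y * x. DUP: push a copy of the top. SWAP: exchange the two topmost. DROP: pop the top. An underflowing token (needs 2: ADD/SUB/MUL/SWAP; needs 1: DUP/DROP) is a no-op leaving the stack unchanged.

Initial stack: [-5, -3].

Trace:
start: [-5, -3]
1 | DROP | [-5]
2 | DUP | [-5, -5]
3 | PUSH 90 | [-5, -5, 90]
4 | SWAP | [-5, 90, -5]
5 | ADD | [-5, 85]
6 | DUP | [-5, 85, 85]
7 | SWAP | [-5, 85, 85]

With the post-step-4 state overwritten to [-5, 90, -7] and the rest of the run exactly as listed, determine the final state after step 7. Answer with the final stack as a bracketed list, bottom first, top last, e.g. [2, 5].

[-5, 83, 83]

state after step 4 := [-5, 90, -7]
5 | ADD | [-5, 83]
6 | DUP | [-5, 83, 83]
7 | SWAP | [-5, 83, 83]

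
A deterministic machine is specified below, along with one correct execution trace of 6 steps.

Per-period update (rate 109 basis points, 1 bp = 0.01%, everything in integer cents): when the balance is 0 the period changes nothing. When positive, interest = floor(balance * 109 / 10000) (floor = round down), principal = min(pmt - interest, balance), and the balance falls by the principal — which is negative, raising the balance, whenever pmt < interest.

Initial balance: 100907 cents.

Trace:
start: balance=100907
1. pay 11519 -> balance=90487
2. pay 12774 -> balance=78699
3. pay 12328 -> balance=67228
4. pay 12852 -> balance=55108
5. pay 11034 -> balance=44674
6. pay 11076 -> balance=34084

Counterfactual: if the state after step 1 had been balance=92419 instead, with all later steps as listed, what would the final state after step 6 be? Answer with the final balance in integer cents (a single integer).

36125

state after step 1 := balance=92419
2. pay 12774 -> balance=80652
3. pay 12328 -> balance=69203
4. pay 12852 -> balance=57105
5. pay 11034 -> balance=46693
6. pay 11076 -> balance=36125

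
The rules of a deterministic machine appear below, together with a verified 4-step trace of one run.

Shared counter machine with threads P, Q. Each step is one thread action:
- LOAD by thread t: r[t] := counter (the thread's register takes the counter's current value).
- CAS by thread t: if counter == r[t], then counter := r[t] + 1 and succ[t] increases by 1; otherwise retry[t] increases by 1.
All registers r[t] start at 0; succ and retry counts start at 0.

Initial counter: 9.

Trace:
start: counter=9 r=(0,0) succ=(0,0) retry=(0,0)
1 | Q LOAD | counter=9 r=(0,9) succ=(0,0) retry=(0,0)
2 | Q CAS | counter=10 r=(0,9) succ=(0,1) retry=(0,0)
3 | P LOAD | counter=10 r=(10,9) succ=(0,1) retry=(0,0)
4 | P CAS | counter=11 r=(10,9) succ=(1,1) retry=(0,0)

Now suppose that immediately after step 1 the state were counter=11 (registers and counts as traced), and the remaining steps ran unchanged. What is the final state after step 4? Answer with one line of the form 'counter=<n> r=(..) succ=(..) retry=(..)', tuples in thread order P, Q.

counter=12 r=(11,9) succ=(1,0) retry=(0,1)

state after step 1 := counter=11 r=(0,9) succ=(0,0) retry=(0,0)
2 | Q CAS | counter=11 r=(0,9) succ=(0,0) retry=(0,1)
3 | P LOAD | counter=11 r=(11,9) succ=(0,0) retry=(0,1)
4 | P CAS | counter=12 r=(11,9) succ=(1,0) retry=(0,1)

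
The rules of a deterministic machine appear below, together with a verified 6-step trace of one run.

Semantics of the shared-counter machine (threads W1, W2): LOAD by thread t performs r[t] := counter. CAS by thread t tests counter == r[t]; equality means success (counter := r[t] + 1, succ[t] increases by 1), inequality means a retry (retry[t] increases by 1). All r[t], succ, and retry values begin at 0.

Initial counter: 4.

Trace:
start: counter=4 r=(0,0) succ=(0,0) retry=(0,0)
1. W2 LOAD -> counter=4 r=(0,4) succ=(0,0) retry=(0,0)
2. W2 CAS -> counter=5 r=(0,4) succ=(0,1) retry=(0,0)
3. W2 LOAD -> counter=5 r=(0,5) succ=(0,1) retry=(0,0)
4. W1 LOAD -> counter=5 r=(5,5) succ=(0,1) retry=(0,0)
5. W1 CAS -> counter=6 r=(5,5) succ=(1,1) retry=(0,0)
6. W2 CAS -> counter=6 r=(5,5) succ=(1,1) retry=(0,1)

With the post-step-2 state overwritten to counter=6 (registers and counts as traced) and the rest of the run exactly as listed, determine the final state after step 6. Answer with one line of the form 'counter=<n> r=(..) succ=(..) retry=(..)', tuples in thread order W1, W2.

counter=7 r=(6,6) succ=(1,1) retry=(0,1)

state after step 2 := counter=6 r=(0,4) succ=(0,1) retry=(0,0)
3. W2 LOAD -> counter=6 r=(0,6) succ=(0,1) retry=(0,0)
4. W1 LOAD -> counter=6 r=(6,6) succ=(0,1) retry=(0,0)
5. W1 CAS -> counter=7 r=(6,6) succ=(1,1) retry=(0,0)
6. W2 CAS -> counter=7 r=(6,6) succ=(1,1) retry=(0,1)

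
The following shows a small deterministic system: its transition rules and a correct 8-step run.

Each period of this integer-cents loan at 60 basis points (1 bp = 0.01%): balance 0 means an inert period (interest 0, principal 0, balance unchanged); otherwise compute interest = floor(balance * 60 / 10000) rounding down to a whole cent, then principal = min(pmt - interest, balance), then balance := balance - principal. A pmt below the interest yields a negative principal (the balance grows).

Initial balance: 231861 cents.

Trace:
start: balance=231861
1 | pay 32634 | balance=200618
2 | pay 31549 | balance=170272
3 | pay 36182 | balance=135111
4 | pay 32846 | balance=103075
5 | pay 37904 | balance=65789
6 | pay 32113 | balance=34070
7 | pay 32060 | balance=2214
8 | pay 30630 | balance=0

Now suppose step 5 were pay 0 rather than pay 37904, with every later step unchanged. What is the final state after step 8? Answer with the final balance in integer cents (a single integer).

(re-executing from step 5 with the substitution; state before step 5: balance=103075)
5 | pay 0 | balance=103693
6 | pay 32113 | balance=72202
7 | pay 32060 | balance=40575
8 | pay 30630 | balance=10188

10188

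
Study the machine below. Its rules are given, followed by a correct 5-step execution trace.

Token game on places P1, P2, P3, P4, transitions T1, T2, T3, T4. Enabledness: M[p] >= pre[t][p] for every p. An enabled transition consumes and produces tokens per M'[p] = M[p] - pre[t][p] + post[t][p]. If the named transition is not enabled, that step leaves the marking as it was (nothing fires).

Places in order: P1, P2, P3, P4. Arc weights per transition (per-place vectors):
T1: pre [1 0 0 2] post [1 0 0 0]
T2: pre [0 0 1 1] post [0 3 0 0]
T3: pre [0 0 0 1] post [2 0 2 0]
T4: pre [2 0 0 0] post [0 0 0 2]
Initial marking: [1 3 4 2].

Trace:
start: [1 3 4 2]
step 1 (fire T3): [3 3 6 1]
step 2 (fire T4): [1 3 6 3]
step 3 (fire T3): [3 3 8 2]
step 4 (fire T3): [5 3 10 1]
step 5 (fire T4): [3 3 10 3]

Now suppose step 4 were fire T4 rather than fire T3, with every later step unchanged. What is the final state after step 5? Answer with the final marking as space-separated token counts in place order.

(re-executing from step 4 with the substitution; state before step 4: [3 3 8 2])
step 4 (fire T4): [1 3 8 4]
step 5 (fire T4): [1 3 8 4]

1 3 8 4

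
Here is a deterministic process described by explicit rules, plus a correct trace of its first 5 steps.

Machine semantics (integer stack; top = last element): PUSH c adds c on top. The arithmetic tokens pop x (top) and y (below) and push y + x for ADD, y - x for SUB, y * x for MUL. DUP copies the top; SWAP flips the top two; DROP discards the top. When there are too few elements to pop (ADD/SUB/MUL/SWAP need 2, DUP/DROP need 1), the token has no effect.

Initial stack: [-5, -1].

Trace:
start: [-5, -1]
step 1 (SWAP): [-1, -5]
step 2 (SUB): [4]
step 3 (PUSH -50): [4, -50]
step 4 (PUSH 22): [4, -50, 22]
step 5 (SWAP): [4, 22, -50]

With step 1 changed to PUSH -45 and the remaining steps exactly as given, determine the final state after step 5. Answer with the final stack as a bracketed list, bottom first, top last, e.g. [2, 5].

[-5, 44, 22, -50]

(re-executing from step 1 with the substitution; state before step 1: [-5, -1])
step 1 (PUSH -45): [-5, -1, -45]
step 2 (SUB): [-5, 44]
step 3 (PUSH -50): [-5, 44, -50]
step 4 (PUSH 22): [-5, 44, -50, 22]
step 5 (SWAP): [-5, 44, 22, -50]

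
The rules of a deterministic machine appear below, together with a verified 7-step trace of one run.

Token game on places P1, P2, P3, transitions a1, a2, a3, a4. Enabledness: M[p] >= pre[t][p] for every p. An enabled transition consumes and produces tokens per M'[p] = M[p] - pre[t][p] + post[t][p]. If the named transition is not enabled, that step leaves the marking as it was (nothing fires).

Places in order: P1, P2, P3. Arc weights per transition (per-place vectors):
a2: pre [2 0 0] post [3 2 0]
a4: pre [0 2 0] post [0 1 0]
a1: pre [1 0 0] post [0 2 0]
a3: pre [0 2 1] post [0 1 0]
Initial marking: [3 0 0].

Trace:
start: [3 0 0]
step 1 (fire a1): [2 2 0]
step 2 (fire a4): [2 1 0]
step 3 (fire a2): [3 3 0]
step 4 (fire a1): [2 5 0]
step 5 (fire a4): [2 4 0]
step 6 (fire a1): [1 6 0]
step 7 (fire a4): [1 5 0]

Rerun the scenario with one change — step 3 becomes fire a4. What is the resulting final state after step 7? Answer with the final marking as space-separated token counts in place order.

(re-executing from step 3 with the substitution; state before step 3: [2 1 0])
step 3 (fire a4): [2 1 0]
step 4 (fire a1): [1 3 0]
step 5 (fire a4): [1 2 0]
step 6 (fire a1): [0 4 0]
step 7 (fire a4): [0 3 0]

0 3 0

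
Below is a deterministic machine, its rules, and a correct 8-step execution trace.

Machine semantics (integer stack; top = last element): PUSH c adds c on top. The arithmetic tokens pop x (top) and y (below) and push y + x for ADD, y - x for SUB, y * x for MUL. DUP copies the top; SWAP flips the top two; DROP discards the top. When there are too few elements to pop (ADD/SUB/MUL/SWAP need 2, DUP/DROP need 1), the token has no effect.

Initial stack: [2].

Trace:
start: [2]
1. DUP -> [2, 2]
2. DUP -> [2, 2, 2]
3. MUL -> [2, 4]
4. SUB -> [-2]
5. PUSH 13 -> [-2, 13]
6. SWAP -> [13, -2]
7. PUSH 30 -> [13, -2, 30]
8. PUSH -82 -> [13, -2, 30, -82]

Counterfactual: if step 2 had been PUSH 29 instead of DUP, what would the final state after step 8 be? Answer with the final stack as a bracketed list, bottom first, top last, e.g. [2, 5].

[13, -56, 30, -82]

(re-executing from step 2 with the substitution; state before step 2: [2, 2])
2. PUSH 29 -> [2, 2, 29]
3. MUL -> [2, 58]
4. SUB -> [-56]
5. PUSH 13 -> [-56, 13]
6. SWAP -> [13, -56]
7. PUSH 30 -> [13, -56, 30]
8. PUSH -82 -> [13, -56, 30, -82]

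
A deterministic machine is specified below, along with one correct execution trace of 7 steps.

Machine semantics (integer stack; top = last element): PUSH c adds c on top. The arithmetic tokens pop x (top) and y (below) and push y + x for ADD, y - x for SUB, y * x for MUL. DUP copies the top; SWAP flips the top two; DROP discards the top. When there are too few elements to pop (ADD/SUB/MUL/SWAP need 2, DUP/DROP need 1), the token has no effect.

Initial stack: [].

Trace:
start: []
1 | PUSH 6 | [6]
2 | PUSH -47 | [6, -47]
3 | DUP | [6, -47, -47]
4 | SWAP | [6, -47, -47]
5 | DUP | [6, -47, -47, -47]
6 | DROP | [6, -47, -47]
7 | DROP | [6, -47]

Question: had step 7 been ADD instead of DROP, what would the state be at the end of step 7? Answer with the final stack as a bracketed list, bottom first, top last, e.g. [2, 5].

[6, -94]

(re-executing from step 7 with the substitution; state before step 7: [6, -47, -47])
7 | ADD | [6, -94]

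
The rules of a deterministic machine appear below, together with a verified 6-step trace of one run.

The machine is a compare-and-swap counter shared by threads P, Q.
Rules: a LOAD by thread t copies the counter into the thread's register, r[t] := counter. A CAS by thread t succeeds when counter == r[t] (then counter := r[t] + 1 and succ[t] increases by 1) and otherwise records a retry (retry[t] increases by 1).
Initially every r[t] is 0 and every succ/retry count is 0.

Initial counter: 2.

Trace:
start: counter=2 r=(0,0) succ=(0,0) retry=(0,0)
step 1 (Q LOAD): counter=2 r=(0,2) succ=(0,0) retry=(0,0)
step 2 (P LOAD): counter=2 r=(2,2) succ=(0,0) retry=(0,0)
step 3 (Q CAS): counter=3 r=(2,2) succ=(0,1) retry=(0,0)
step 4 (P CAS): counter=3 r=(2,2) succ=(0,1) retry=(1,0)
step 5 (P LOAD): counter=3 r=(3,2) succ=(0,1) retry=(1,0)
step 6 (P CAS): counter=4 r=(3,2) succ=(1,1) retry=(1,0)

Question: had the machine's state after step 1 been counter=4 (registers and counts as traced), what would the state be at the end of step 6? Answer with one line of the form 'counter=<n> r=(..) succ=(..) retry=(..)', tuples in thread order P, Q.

counter=6 r=(5,2) succ=(2,0) retry=(0,1)

state after step 1 := counter=4 r=(0,2) succ=(0,0) retry=(0,0)
step 2 (P LOAD): counter=4 r=(4,2) succ=(0,0) retry=(0,0)
step 3 (Q CAS): counter=4 r=(4,2) succ=(0,0) retry=(0,1)
step 4 (P CAS): counter=5 r=(4,2) succ=(1,0) retry=(0,1)
step 5 (P LOAD): counter=5 r=(5,2) succ=(1,0) retry=(0,1)
step 6 (P CAS): counter=6 r=(5,2) succ=(2,0) retry=(0,1)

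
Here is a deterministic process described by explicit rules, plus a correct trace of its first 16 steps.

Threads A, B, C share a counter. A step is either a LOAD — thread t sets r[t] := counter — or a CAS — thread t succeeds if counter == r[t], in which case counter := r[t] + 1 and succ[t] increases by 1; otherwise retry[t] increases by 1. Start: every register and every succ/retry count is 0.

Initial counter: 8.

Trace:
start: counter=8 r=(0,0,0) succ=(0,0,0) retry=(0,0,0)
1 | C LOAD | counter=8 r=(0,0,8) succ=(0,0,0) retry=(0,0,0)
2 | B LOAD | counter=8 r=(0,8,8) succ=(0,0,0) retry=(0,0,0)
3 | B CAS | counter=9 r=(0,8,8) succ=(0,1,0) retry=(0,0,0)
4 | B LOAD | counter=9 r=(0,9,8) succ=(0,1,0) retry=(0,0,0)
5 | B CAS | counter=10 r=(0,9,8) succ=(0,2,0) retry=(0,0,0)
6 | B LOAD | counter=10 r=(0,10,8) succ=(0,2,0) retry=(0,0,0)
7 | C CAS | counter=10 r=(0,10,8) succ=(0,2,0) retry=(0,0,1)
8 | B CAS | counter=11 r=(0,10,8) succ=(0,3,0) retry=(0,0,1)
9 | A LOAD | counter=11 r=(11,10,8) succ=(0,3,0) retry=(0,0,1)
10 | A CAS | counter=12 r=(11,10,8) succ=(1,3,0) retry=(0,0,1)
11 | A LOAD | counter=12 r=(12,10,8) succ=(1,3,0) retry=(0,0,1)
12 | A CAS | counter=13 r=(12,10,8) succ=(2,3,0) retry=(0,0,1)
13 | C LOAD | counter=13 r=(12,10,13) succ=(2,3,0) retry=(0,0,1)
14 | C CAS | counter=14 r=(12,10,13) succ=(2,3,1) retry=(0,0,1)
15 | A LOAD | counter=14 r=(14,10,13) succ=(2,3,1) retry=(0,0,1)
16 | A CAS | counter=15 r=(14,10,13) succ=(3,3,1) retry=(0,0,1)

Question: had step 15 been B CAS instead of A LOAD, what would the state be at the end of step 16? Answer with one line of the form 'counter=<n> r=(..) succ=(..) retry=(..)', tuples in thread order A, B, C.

counter=14 r=(12,10,13) succ=(2,3,1) retry=(1,1,1)

(re-executing from step 15 with the substitution; state before step 15: counter=14 r=(12,10,13) succ=(2,3,1) retry=(0,0,1))
15 | B CAS | counter=14 r=(12,10,13) succ=(2,3,1) retry=(0,1,1)
16 | A CAS | counter=14 r=(12,10,13) succ=(2,3,1) retry=(1,1,1)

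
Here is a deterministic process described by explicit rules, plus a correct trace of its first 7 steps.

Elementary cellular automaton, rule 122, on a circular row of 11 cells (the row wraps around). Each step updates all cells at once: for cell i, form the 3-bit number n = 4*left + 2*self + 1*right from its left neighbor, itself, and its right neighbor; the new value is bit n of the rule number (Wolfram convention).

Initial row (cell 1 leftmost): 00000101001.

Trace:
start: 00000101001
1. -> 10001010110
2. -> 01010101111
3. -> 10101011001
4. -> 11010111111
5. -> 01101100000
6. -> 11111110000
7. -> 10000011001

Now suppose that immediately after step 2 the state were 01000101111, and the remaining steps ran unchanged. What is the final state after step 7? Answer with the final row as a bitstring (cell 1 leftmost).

10000011001

state after step 2 := 01000101111
3. -> 10101011001
4. -> 11010111111
5. -> 01101100000
6. -> 11111110000
7. -> 10000011001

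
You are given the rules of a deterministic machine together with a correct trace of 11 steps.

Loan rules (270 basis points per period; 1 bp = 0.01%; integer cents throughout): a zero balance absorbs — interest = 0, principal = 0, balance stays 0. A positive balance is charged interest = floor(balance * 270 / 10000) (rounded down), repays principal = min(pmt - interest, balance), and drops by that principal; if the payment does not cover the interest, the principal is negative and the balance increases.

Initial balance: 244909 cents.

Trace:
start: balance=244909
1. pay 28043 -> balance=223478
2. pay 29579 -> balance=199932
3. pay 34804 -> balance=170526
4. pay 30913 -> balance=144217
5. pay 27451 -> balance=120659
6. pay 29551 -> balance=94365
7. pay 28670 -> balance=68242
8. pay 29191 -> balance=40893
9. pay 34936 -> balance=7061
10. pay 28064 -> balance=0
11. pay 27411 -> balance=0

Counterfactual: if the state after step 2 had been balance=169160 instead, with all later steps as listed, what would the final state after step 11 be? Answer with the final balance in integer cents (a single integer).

state after step 2 := balance=169160
3. pay 34804 -> balance=138923
4. pay 30913 -> balance=111760
5. pay 27451 -> balance=87326
6. pay 29551 -> balance=60132
7. pay 28670 -> balance=33085
8. pay 29191 -> balance=4787
9. pay 34936 -> balance=0
10. pay 28064 -> balance=0
11. pay 27411 -> balance=0

0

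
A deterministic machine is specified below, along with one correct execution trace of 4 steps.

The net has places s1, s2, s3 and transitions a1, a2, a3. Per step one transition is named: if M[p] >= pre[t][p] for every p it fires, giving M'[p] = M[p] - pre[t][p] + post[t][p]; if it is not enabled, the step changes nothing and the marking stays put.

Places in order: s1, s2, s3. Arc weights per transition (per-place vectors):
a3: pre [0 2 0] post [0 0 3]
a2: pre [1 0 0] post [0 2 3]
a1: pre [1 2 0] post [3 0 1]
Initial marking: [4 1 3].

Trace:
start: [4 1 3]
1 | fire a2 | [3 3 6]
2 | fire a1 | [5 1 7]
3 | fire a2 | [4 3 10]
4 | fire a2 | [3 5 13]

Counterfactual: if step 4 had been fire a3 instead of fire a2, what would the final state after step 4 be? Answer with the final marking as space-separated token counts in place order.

4 1 13

(re-executing from step 4 with the substitution; state before step 4: [4 3 10])
4 | fire a3 | [4 1 13]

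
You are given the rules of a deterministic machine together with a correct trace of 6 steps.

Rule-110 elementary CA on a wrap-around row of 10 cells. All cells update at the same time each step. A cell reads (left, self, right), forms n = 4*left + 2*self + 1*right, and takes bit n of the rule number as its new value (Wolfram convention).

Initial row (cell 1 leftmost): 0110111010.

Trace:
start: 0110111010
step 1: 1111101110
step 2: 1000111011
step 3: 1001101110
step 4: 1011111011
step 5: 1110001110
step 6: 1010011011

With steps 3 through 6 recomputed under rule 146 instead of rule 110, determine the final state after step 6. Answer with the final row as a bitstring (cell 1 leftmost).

(re-executing steps 3..6 under rule 146; state before step 3: 1000111011)
step 3: 0101010001
step 4: 0000001010
step 5: 0000010001
step 6: 1000101010

1000101010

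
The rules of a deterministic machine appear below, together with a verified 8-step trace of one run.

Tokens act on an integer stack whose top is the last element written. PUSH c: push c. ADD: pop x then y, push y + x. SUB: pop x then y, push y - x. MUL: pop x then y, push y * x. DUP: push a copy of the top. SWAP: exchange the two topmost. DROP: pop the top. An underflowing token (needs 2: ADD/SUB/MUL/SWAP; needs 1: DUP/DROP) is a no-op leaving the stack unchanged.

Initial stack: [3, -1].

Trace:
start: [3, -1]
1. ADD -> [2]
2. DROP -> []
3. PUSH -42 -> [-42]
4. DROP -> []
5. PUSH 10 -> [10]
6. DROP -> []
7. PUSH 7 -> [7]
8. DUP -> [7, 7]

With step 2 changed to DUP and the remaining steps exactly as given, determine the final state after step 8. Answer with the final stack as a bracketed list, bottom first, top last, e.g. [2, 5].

[2, 2, 7, 7]

(re-executing from step 2 with the substitution; state before step 2: [2])
2. DUP -> [2, 2]
3. PUSH -42 -> [2, 2, -42]
4. DROP -> [2, 2]
5. PUSH 10 -> [2, 2, 10]
6. DROP -> [2, 2]
7. PUSH 7 -> [2, 2, 7]
8. DUP -> [2, 2, 7, 7]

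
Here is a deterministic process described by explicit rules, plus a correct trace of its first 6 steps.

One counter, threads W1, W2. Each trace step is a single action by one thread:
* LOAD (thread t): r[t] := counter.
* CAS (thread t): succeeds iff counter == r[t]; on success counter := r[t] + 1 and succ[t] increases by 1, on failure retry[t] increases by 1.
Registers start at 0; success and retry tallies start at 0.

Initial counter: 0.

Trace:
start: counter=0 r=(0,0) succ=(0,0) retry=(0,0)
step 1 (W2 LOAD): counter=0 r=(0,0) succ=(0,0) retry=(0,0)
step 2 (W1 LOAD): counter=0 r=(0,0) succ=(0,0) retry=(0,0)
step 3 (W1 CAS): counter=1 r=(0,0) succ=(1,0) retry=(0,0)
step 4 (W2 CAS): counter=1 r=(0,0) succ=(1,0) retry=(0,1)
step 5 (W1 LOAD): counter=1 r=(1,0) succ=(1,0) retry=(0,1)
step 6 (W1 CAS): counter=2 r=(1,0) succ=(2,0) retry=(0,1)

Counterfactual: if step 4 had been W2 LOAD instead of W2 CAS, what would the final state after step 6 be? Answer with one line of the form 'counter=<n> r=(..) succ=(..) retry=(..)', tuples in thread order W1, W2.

(re-executing from step 4 with the substitution; state before step 4: counter=1 r=(0,0) succ=(1,0) retry=(0,0))
step 4 (W2 LOAD): counter=1 r=(0,1) succ=(1,0) retry=(0,0)
step 5 (W1 LOAD): counter=1 r=(1,1) succ=(1,0) retry=(0,0)
step 6 (W1 CAS): counter=2 r=(1,1) succ=(2,0) retry=(0,0)

counter=2 r=(1,1) succ=(2,0) retry=(0,0)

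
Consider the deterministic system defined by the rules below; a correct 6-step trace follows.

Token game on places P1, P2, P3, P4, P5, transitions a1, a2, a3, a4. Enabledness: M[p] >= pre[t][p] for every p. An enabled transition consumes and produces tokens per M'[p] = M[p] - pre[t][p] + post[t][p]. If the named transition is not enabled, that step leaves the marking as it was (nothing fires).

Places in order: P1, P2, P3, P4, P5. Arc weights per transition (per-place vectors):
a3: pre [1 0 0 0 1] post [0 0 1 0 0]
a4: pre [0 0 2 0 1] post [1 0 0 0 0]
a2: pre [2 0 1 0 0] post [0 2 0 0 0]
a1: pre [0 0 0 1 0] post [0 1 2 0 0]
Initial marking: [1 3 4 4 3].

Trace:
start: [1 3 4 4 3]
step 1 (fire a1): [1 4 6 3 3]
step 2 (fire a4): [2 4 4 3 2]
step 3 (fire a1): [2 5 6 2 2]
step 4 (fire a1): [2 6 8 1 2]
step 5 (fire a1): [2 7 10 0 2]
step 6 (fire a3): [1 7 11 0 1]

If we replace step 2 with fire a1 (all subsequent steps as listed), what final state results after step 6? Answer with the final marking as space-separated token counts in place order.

(re-executing from step 2 with the substitution; state before step 2: [1 4 6 3 3])
step 2 (fire a1): [1 5 8 2 3]
step 3 (fire a1): [1 6 10 1 3]
step 4 (fire a1): [1 7 12 0 3]
step 5 (fire a1): [1 7 12 0 3]
step 6 (fire a3): [0 7 13 0 2]

0 7 13 0 2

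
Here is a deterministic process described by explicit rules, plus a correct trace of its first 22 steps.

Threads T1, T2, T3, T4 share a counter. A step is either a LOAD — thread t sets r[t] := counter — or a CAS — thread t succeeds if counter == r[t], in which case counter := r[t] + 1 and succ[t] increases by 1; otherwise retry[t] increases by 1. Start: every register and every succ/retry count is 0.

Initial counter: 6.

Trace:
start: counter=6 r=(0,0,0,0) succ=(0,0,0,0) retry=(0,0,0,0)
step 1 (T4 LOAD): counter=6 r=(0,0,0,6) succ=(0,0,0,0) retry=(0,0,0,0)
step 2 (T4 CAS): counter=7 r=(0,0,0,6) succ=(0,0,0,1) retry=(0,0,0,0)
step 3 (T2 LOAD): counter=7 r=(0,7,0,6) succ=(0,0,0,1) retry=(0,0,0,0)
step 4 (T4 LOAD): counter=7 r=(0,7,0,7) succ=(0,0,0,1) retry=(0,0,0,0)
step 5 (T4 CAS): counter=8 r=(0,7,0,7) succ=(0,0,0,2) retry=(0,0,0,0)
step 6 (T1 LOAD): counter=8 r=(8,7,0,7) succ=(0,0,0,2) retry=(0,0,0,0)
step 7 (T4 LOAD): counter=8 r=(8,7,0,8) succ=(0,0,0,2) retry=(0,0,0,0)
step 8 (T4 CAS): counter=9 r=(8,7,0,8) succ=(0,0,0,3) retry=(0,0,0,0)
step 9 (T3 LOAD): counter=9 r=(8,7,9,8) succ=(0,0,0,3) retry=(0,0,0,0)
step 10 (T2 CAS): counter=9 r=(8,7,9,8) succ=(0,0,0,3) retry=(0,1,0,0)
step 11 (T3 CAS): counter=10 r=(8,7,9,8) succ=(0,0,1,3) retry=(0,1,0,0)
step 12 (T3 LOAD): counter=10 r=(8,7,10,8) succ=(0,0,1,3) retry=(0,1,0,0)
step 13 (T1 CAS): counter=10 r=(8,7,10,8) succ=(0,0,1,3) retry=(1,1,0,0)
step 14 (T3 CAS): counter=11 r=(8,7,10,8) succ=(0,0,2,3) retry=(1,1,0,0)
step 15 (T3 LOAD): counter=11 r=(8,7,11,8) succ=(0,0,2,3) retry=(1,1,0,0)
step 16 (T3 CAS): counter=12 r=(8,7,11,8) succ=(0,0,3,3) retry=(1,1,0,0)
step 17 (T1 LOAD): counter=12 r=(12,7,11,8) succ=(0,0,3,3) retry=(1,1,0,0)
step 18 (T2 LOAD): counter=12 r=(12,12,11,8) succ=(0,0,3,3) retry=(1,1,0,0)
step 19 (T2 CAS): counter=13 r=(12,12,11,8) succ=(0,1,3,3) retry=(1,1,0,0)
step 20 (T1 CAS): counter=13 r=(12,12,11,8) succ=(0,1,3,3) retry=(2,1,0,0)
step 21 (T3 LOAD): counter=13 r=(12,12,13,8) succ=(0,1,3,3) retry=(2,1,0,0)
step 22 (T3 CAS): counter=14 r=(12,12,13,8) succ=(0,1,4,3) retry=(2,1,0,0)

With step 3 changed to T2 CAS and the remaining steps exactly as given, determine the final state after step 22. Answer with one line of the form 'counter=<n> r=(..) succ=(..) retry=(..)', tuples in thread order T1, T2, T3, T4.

counter=14 r=(12,12,13,8) succ=(0,1,4,3) retry=(2,2,0,0)

(re-executing from step 3 with the substitution; state before step 3: counter=7 r=(0,0,0,6) succ=(0,0,0,1) retry=(0,0,0,0))
step 3 (T2 CAS): counter=7 r=(0,0,0,6) succ=(0,0,0,1) retry=(0,1,0,0)
step 4 (T4 LOAD): counter=7 r=(0,0,0,7) succ=(0,0,0,1) retry=(0,1,0,0)
step 5 (T4 CAS): counter=8 r=(0,0,0,7) succ=(0,0,0,2) retry=(0,1,0,0)
step 6 (T1 LOAD): counter=8 r=(8,0,0,7) succ=(0,0,0,2) retry=(0,1,0,0)
step 7 (T4 LOAD): counter=8 r=(8,0,0,8) succ=(0,0,0,2) retry=(0,1,0,0)
step 8 (T4 CAS): counter=9 r=(8,0,0,8) succ=(0,0,0,3) retry=(0,1,0,0)
step 9 (T3 LOAD): counter=9 r=(8,0,9,8) succ=(0,0,0,3) retry=(0,1,0,0)
step 10 (T2 CAS): counter=9 r=(8,0,9,8) succ=(0,0,0,3) retry=(0,2,0,0)
step 11 (T3 CAS): counter=10 r=(8,0,9,8) succ=(0,0,1,3) retry=(0,2,0,0)
step 12 (T3 LOAD): counter=10 r=(8,0,10,8) succ=(0,0,1,3) retry=(0,2,0,0)
step 13 (T1 CAS): counter=10 r=(8,0,10,8) succ=(0,0,1,3) retry=(1,2,0,0)
step 14 (T3 CAS): counter=11 r=(8,0,10,8) succ=(0,0,2,3) retry=(1,2,0,0)
step 15 (T3 LOAD): counter=11 r=(8,0,11,8) succ=(0,0,2,3) retry=(1,2,0,0)
step 16 (T3 CAS): counter=12 r=(8,0,11,8) succ=(0,0,3,3) retry=(1,2,0,0)
step 17 (T1 LOAD): counter=12 r=(12,0,11,8) succ=(0,0,3,3) retry=(1,2,0,0)
step 18 (T2 LOAD): counter=12 r=(12,12,11,8) succ=(0,0,3,3) retry=(1,2,0,0)
step 19 (T2 CAS): counter=13 r=(12,12,11,8) succ=(0,1,3,3) retry=(1,2,0,0)
step 20 (T1 CAS): counter=13 r=(12,12,11,8) succ=(0,1,3,3) retry=(2,2,0,0)
step 21 (T3 LOAD): counter=13 r=(12,12,13,8) succ=(0,1,3,3) retry=(2,2,0,0)
step 22 (T3 CAS): counter=14 r=(12,12,13,8) succ=(0,1,4,3) retry=(2,2,0,0)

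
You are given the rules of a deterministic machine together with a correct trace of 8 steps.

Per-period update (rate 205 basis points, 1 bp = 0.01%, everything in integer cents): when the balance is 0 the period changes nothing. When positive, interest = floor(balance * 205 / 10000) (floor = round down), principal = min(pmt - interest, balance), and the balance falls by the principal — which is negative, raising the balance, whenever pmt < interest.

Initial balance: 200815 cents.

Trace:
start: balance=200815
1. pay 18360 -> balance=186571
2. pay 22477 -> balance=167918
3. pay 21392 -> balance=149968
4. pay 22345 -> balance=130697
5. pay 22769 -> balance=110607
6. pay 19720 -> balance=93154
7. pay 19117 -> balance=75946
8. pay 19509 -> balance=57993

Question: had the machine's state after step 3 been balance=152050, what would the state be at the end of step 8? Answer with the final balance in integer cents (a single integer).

60298

state after step 3 := balance=152050
4. pay 22345 -> balance=132822
5. pay 22769 -> balance=112775
6. pay 19720 -> balance=95366
7. pay 19117 -> balance=78204
8. pay 19509 -> balance=60298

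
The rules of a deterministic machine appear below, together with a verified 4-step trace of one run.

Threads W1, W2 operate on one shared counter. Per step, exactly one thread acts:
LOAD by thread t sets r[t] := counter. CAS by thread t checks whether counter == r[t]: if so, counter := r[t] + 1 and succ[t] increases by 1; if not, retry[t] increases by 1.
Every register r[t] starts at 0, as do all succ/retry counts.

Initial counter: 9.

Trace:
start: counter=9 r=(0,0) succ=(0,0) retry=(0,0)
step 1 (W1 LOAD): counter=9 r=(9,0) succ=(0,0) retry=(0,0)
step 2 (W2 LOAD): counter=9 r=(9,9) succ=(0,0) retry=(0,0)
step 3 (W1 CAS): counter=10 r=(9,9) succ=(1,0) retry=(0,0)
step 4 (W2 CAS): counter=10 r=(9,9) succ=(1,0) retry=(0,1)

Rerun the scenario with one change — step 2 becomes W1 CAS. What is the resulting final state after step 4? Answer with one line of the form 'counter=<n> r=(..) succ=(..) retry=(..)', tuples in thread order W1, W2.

(re-executing from step 2 with the substitution; state before step 2: counter=9 r=(9,0) succ=(0,0) retry=(0,0))
step 2 (W1 CAS): counter=10 r=(9,0) succ=(1,0) retry=(0,0)
step 3 (W1 CAS): counter=10 r=(9,0) succ=(1,0) retry=(1,0)
step 4 (W2 CAS): counter=10 r=(9,0) succ=(1,0) retry=(1,1)

counter=10 r=(9,0) succ=(1,0) retry=(1,1)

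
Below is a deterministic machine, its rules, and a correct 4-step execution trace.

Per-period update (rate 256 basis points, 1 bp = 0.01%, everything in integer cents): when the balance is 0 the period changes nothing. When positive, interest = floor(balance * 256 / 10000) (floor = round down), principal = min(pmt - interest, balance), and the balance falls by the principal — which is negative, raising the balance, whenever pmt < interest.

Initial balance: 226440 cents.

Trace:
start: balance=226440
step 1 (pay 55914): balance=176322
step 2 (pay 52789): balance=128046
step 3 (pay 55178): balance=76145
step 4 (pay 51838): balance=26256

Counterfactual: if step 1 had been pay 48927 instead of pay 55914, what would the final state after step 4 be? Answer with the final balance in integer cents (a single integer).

33794

(re-executing from step 1 with the substitution; state before step 1: balance=226440)
step 1 (pay 48927): balance=183309
step 2 (pay 52789): balance=135212
step 3 (pay 55178): balance=83495
step 4 (pay 51838): balance=33794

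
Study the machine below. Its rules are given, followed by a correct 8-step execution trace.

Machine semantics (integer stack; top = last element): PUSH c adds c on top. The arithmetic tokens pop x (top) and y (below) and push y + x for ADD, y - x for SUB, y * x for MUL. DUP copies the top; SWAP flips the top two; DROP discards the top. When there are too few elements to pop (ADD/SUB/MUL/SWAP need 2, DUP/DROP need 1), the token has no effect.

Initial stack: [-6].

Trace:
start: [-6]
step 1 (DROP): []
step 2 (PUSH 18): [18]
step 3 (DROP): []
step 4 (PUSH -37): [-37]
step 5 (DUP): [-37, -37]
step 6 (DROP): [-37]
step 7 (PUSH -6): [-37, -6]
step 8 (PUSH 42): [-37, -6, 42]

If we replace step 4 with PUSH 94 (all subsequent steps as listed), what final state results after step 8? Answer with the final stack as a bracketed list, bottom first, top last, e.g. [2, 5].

[94, -6, 42]

(re-executing from step 4 with the substitution; state before step 4: [])
step 4 (PUSH 94): [94]
step 5 (DUP): [94, 94]
step 6 (DROP): [94]
step 7 (PUSH -6): [94, -6]
step 8 (PUSH 42): [94, -6, 42]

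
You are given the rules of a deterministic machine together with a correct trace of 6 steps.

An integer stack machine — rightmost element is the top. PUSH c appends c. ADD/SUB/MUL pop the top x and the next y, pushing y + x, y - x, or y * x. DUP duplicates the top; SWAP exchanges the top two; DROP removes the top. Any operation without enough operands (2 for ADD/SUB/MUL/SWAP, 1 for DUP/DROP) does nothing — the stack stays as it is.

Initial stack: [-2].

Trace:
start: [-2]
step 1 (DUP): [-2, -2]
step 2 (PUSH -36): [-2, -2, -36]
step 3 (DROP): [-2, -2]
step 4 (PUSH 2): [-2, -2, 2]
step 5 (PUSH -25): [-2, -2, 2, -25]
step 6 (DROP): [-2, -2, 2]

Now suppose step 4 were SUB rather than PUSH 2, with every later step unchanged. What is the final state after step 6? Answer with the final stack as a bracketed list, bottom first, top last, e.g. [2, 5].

[0]

(re-executing from step 4 with the substitution; state before step 4: [-2, -2])
step 4 (SUB): [0]
step 5 (PUSH -25): [0, -25]
step 6 (DROP): [0]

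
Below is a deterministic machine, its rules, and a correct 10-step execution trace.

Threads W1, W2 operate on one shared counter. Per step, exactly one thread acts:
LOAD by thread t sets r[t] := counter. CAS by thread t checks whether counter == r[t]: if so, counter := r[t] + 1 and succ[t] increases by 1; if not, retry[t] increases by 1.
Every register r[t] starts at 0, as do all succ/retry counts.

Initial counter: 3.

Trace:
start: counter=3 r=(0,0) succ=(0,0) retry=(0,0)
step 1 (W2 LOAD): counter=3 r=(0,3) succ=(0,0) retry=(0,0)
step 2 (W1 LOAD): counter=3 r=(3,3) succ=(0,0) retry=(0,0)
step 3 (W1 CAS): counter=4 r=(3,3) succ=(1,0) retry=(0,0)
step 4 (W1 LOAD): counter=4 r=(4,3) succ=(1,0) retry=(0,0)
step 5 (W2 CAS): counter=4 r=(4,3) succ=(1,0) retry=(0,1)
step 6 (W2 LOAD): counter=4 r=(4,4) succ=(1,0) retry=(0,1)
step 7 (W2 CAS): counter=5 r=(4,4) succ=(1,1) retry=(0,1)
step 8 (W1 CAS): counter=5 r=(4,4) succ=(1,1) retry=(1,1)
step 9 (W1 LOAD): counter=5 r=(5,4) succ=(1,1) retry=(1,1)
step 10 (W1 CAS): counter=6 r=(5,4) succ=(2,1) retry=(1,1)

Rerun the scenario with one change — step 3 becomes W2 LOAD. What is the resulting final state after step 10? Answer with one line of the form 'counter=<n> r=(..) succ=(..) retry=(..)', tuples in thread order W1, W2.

counter=6 r=(5,4) succ=(1,2) retry=(1,0)

(re-executing from step 3 with the substitution; state before step 3: counter=3 r=(3,3) succ=(0,0) retry=(0,0))
step 3 (W2 LOAD): counter=3 r=(3,3) succ=(0,0) retry=(0,0)
step 4 (W1 LOAD): counter=3 r=(3,3) succ=(0,0) retry=(0,0)
step 5 (W2 CAS): counter=4 r=(3,3) succ=(0,1) retry=(0,0)
step 6 (W2 LOAD): counter=4 r=(3,4) succ=(0,1) retry=(0,0)
step 7 (W2 CAS): counter=5 r=(3,4) succ=(0,2) retry=(0,0)
step 8 (W1 CAS): counter=5 r=(3,4) succ=(0,2) retry=(1,0)
step 9 (W1 LOAD): counter=5 r=(5,4) succ=(0,2) retry=(1,0)
step 10 (W1 CAS): counter=6 r=(5,4) succ=(1,2) retry=(1,0)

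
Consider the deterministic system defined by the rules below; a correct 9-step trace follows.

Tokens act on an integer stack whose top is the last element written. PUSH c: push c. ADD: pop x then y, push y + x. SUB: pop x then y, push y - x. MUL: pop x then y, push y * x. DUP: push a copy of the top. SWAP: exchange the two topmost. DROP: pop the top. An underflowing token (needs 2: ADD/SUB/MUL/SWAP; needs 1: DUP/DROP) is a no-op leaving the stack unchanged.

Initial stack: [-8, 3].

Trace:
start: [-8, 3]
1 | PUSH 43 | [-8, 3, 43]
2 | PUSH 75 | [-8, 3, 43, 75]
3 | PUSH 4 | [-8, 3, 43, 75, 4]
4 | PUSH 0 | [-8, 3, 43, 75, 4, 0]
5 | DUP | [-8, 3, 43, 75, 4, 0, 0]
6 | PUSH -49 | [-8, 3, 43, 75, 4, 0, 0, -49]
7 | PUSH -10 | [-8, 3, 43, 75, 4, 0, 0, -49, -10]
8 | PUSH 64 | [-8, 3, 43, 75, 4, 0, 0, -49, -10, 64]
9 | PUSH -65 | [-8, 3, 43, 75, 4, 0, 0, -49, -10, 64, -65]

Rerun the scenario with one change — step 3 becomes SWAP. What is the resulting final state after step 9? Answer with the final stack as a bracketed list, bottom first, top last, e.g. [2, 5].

(re-executing from step 3 with the substitution; state before step 3: [-8, 3, 43, 75])
3 | SWAP | [-8, 3, 75, 43]
4 | PUSH 0 | [-8, 3, 75, 43, 0]
5 | DUP | [-8, 3, 75, 43, 0, 0]
6 | PUSH -49 | [-8, 3, 75, 43, 0, 0, -49]
7 | PUSH -10 | [-8, 3, 75, 43, 0, 0, -49, -10]
8 | PUSH 64 | [-8, 3, 75, 43, 0, 0, -49, -10, 64]
9 | PUSH -65 | [-8, 3, 75, 43, 0, 0, -49, -10, 64, -65]

[-8, 3, 75, 43, 0, 0, -49, -10, 64, -65]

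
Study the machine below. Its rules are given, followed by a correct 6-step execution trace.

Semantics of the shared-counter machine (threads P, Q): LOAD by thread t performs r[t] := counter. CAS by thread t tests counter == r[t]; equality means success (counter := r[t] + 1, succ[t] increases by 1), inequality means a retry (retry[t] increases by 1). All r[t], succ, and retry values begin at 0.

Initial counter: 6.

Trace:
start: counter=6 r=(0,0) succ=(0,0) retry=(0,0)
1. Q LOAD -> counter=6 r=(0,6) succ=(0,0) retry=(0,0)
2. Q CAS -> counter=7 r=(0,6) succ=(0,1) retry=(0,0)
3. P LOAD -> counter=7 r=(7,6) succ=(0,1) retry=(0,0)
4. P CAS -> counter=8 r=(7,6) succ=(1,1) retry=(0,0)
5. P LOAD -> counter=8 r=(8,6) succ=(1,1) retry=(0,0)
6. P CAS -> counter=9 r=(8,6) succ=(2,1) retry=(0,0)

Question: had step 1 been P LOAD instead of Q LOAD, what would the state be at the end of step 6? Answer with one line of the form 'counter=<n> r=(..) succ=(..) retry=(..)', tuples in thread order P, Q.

counter=8 r=(7,0) succ=(2,0) retry=(0,1)

(re-executing from step 1 with the substitution; state before step 1: counter=6 r=(0,0) succ=(0,0) retry=(0,0))
1. P LOAD -> counter=6 r=(6,0) succ=(0,0) retry=(0,0)
2. Q CAS -> counter=6 r=(6,0) succ=(0,0) retry=(0,1)
3. P LOAD -> counter=6 r=(6,0) succ=(0,0) retry=(0,1)
4. P CAS -> counter=7 r=(6,0) succ=(1,0) retry=(0,1)
5. P LOAD -> counter=7 r=(7,0) succ=(1,0) retry=(0,1)
6. P CAS -> counter=8 r=(7,0) succ=(2,0) retry=(0,1)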